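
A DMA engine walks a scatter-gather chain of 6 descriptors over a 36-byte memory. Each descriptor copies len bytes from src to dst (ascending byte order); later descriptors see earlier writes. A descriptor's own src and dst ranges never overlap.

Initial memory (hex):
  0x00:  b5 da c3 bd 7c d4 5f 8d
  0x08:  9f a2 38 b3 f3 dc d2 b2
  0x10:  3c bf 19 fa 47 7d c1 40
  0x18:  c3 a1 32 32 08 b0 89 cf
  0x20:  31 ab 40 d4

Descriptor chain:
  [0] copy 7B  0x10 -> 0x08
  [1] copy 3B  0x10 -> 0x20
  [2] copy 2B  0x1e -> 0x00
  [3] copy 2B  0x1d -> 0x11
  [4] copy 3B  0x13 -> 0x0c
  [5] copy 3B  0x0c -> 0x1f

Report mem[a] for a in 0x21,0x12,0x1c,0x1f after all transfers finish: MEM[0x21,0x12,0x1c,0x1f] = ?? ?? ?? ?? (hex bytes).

MEM[0x21,0x12,0x1c,0x1f] = 7d 89 08 fa

[0] 0x10->0x08 len=7 : 3c bf 19 fa 47 7d c1
[1] 0x10->0x20 len=3 : 3c bf 19
[2] 0x1e->0x00 len=2 : 89 cf
[3] 0x1d->0x11 len=2 : b0 89
[4] 0x13->0x0c len=3 : fa 47 7d
[5] 0x0c->0x1f len=3 : fa 47 7d
query mem[0x21]=0x7d, mem[0x12]=0x89, mem[0x1c]=0x08, mem[0x1f]=0xfa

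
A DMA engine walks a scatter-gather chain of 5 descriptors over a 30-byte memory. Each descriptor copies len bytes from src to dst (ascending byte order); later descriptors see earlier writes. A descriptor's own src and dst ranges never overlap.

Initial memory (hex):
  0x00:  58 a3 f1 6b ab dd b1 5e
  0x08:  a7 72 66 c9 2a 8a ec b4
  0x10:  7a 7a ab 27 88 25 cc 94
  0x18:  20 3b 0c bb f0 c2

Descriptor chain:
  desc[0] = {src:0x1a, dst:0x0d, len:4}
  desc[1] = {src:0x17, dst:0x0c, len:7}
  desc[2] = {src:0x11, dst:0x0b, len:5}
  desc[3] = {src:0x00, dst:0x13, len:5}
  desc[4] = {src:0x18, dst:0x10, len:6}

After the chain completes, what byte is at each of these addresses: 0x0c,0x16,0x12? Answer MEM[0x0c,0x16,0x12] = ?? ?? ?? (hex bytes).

MEM[0x0c,0x16,0x12] = c2 6b 0c

[0] 0x1a->0x0d len=4 : 0c bb f0 c2
[1] 0x17->0x0c len=7 : 94 20 3b 0c bb f0 c2
[2] 0x11->0x0b len=5 : f0 c2 27 88 25
[3] 0x00->0x13 len=5 : 58 a3 f1 6b ab
[4] 0x18->0x10 len=6 : 20 3b 0c bb f0 c2
query mem[0x0c]=0xc2, mem[0x16]=0x6b, mem[0x12]=0x0c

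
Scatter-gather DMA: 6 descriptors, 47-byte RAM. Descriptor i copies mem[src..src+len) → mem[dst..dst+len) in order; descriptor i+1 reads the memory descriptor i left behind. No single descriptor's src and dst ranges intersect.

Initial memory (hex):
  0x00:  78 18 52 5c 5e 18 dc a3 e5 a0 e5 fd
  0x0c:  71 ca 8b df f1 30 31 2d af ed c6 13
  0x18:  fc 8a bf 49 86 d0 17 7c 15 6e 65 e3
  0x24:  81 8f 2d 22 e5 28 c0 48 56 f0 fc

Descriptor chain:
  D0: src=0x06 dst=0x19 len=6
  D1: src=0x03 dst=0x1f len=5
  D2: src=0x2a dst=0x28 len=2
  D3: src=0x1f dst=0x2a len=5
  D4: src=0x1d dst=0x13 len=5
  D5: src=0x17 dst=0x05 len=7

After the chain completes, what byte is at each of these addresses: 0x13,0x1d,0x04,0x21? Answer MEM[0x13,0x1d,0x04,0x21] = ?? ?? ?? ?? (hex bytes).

MEM[0x13,0x1d,0x04,0x21] = e5 e5 5e 18

[0] 0x06->0x19 len=6 : dc a3 e5 a0 e5 fd
[1] 0x03->0x1f len=5 : 5c 5e 18 dc a3
[2] 0x2a->0x28 len=2 : c0 48
[3] 0x1f->0x2a len=5 : 5c 5e 18 dc a3
[4] 0x1d->0x13 len=5 : e5 fd 5c 5e 18
[5] 0x17->0x05 len=7 : 18 fc dc a3 e5 a0 e5
query mem[0x13]=0xe5, mem[0x1d]=0xe5, mem[0x04]=0x5e, mem[0x21]=0x18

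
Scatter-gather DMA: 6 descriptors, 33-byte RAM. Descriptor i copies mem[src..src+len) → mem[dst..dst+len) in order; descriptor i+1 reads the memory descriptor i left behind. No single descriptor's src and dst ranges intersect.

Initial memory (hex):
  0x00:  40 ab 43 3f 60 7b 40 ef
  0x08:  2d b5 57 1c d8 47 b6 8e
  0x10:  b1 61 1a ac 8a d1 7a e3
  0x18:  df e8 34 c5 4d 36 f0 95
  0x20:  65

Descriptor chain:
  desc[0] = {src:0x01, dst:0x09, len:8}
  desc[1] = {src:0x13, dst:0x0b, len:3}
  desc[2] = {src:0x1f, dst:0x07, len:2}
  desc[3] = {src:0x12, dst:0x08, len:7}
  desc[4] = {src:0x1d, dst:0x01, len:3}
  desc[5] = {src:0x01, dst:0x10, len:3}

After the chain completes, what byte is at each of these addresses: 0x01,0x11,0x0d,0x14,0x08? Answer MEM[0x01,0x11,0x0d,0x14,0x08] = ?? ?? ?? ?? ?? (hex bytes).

[0] 0x01->0x09 len=8 : ab 43 3f 60 7b 40 ef 2d
[1] 0x13->0x0b len=3 : ac 8a d1
[2] 0x1f->0x07 len=2 : 95 65
[3] 0x12->0x08 len=7 : 1a ac 8a d1 7a e3 df
[4] 0x1d->0x01 len=3 : 36 f0 95
[5] 0x01->0x10 len=3 : 36 f0 95
query mem[0x01]=0x36, mem[0x11]=0xf0, mem[0x0d]=0xe3, mem[0x14]=0x8a, mem[0x08]=0x1a

MEM[0x01,0x11,0x0d,0x14,0x08] = 36 f0 e3 8a 1a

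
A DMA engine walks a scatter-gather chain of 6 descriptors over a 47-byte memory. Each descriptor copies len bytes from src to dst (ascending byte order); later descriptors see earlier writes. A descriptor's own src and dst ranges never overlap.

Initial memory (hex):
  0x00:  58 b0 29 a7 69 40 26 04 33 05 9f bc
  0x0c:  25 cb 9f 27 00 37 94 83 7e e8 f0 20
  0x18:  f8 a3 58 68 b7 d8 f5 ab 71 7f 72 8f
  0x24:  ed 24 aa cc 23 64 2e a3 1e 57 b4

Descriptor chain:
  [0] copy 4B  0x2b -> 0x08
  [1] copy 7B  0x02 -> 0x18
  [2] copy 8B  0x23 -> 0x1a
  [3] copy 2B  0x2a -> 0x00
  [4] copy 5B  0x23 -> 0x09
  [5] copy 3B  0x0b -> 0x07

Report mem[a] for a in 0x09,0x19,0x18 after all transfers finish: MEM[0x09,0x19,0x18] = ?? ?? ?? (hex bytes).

[0] 0x2b->0x08 len=4 : a3 1e 57 b4
[1] 0x02->0x18 len=7 : 29 a7 69 40 26 04 a3
[2] 0x23->0x1a len=8 : 8f ed 24 aa cc 23 64 2e
[3] 0x2a->0x00 len=2 : 2e a3
[4] 0x23->0x09 len=5 : 8f ed 24 aa cc
[5] 0x0b->0x07 len=3 : 24 aa cc
query mem[0x09]=0xcc, mem[0x19]=0xa7, mem[0x18]=0x29

MEM[0x09,0x19,0x18] = cc a7 29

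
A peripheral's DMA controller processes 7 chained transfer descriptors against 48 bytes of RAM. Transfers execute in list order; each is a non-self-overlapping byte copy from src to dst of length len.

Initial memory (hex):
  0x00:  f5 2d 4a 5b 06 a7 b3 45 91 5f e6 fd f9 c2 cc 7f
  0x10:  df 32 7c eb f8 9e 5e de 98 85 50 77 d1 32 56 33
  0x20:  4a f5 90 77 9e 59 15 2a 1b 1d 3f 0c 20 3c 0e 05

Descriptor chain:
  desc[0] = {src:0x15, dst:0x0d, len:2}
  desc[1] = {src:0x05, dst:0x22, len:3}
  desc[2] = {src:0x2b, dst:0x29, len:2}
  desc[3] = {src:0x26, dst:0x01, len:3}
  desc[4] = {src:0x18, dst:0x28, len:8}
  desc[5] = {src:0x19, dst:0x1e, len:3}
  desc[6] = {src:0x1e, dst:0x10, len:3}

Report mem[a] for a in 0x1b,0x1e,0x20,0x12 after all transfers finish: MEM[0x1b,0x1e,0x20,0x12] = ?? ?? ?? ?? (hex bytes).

[0] 0x15->0x0d len=2 : 9e 5e
[1] 0x05->0x22 len=3 : a7 b3 45
[2] 0x2b->0x29 len=2 : 0c 20
[3] 0x26->0x01 len=3 : 15 2a 1b
[4] 0x18->0x28 len=8 : 98 85 50 77 d1 32 56 33
[5] 0x19->0x1e len=3 : 85 50 77
[6] 0x1e->0x10 len=3 : 85 50 77
query mem[0x1b]=0x77, mem[0x1e]=0x85, mem[0x20]=0x77, mem[0x12]=0x77

MEM[0x1b,0x1e,0x20,0x12] = 77 85 77 77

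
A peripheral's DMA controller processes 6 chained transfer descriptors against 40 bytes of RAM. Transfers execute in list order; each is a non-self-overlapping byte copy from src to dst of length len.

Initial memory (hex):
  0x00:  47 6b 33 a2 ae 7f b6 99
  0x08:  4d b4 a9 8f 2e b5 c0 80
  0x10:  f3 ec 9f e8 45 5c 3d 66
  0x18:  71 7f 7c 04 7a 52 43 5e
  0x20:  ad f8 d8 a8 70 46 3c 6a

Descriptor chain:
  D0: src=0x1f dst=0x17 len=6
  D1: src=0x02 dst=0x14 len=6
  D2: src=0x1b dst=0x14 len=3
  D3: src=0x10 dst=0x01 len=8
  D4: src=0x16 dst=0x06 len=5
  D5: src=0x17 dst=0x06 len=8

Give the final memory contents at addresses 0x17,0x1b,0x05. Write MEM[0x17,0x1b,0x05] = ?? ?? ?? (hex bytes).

MEM[0x17,0x1b,0x05] = 7f a8 a8

  after D0: wrote 6B at 0x17 = 5eadf8d8a870
  after D1: wrote 6B at 0x14 = 33a2ae7fb699
  after D2: wrote 3B at 0x14 = a87052
  after D3: wrote 8B at 0x01 = f3ec9fe8a870527f
  after D4: wrote 5B at 0x06 = 527fb699d8
  after D5: wrote 8B at 0x06 = 7fb699d8a8705243
query mem[0x17]=0x7f, mem[0x1b]=0xa8, mem[0x05]=0xa8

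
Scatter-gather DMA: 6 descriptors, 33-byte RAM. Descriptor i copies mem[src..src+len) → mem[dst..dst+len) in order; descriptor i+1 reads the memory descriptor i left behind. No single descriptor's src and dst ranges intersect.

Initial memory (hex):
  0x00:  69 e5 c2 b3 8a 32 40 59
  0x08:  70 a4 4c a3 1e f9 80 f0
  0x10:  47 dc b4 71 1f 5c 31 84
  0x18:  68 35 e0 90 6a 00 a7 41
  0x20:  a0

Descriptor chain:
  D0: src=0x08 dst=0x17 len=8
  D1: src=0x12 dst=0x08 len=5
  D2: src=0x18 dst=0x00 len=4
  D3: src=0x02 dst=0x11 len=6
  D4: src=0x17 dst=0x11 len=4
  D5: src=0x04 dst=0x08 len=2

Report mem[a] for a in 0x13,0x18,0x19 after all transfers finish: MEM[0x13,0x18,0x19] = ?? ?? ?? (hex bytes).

#0 dst[0x17+8] := {0x70,0xa4,0x4c,0xa3,0x1e,0xf9,0x80,0xf0}
#1 dst[0x08+5] := {0xb4,0x71,0x1f,0x5c,0x31}
#2 dst[0x00+4] := {0xa4,0x4c,0xa3,0x1e}
#3 dst[0x11+6] := {0xa3,0x1e,0x8a,0x32,0x40,0x59}
#4 dst[0x11+4] := {0x70,0xa4,0x4c,0xa3}
#5 dst[0x08+2] := {0x8a,0x32}
query mem[0x13]=0x4c, mem[0x18]=0xa4, mem[0x19]=0x4c

MEM[0x13,0x18,0x19] = 4c a4 4c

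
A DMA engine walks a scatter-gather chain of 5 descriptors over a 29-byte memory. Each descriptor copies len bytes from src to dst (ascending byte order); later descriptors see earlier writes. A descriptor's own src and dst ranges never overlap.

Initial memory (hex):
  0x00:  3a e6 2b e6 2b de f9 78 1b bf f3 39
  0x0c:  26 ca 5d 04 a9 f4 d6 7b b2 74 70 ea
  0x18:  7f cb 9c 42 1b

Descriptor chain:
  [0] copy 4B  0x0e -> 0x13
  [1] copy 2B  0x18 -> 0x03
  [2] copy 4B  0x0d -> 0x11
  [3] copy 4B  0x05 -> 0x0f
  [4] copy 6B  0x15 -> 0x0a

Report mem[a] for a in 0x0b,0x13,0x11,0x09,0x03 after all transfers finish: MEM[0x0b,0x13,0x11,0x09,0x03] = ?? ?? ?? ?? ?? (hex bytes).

MEM[0x0b,0x13,0x11,0x09,0x03] = f4 04 78 bf 7f

#0 dst[0x13+4] := {0x5d,0x04,0xa9,0xf4}
#1 dst[0x03+2] := {0x7f,0xcb}
#2 dst[0x11+4] := {0xca,0x5d,0x04,0xa9}
#3 dst[0x0f+4] := {0xde,0xf9,0x78,0x1b}
#4 dst[0x0a+6] := {0xa9,0xf4,0xea,0x7f,0xcb,0x9c}
query mem[0x0b]=0xf4, mem[0x13]=0x04, mem[0x11]=0x78, mem[0x09]=0xbf, mem[0x03]=0x7f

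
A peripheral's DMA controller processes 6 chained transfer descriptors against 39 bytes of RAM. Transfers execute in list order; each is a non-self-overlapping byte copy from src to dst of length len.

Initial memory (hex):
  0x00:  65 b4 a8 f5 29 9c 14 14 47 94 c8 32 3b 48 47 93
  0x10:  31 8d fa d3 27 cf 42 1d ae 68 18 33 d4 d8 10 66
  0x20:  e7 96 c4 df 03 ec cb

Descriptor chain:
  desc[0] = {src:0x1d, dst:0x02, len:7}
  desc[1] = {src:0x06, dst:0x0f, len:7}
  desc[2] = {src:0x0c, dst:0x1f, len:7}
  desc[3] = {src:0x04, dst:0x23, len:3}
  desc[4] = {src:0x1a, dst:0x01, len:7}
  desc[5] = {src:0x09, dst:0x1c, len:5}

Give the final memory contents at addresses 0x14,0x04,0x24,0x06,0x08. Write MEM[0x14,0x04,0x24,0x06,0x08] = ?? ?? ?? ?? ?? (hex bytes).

  after D0: wrote 7B at 0x02 = d81066e796c4df
  after D1: wrote 7B at 0x0f = 96c4df94c8323b
  after D2: wrote 7B at 0x1f = 3b484796c4df94
  after D3: wrote 3B at 0x23 = 66e796
  after D4: wrote 7B at 0x01 = 1833d4d8103b48
  after D5: wrote 5B at 0x1c = 94c8323b48
query mem[0x14]=0x32, mem[0x04]=0xd8, mem[0x24]=0xe7, mem[0x06]=0x3b, mem[0x08]=0xdf

MEM[0x14,0x04,0x24,0x06,0x08] = 32 d8 e7 3b df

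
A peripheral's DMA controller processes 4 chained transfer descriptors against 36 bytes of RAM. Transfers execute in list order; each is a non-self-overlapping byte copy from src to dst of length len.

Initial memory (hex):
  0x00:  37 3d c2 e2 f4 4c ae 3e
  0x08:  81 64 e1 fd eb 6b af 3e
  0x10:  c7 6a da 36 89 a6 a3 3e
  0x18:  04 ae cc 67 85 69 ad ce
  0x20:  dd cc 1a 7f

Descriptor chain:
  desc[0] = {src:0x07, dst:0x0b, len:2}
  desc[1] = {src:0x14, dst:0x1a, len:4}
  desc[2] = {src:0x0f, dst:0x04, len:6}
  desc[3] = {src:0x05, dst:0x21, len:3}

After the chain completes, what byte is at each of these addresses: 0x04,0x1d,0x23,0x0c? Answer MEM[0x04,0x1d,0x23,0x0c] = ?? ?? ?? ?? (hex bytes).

  after D0: wrote 2B at 0x0b = 3e81
  after D1: wrote 4B at 0x1a = 89a6a33e
  after D2: wrote 6B at 0x04 = 3ec76ada3689
  after D3: wrote 3B at 0x21 = c76ada
query mem[0x04]=0x3e, mem[0x1d]=0x3e, mem[0x23]=0xda, mem[0x0c]=0x81

MEM[0x04,0x1d,0x23,0x0c] = 3e 3e da 81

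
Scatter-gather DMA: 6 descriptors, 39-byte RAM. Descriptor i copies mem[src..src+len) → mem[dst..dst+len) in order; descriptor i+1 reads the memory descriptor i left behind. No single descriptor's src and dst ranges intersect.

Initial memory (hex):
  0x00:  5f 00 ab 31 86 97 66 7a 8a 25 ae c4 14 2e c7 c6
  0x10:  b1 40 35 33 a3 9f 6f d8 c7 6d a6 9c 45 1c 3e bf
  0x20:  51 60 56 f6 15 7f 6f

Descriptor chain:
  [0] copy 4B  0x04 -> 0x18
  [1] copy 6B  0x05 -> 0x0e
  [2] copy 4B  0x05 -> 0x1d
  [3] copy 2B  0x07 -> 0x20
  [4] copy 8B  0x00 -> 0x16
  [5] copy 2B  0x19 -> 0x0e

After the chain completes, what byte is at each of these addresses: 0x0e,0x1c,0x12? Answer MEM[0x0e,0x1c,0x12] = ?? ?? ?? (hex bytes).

MEM[0x0e,0x1c,0x12] = 31 66 25

  after D0: wrote 4B at 0x18 = 8697667a
  after D1: wrote 6B at 0x0e = 97667a8a25ae
  after D2: wrote 4B at 0x1d = 97667a8a
  after D3: wrote 2B at 0x20 = 7a8a
  after D4: wrote 8B at 0x16 = 5f00ab318697667a
  after D5: wrote 2B at 0x0e = 3186
query mem[0x0e]=0x31, mem[0x1c]=0x66, mem[0x12]=0x25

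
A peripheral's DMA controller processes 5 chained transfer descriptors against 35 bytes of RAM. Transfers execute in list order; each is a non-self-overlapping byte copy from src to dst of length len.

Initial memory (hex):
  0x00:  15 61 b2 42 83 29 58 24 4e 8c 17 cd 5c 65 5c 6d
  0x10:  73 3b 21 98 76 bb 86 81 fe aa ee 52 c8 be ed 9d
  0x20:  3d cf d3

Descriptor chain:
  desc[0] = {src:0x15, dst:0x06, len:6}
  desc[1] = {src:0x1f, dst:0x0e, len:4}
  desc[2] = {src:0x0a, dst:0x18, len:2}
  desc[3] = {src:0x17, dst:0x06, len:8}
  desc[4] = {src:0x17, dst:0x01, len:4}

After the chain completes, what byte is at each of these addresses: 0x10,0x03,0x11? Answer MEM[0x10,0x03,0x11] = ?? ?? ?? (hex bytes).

MEM[0x10,0x03,0x11] = cf ee d3

#0 dst[0x06+6] := {0xbb,0x86,0x81,0xfe,0xaa,0xee}
#1 dst[0x0e+4] := {0x9d,0x3d,0xcf,0xd3}
#2 dst[0x18+2] := {0xaa,0xee}
#3 dst[0x06+8] := {0x81,0xaa,0xee,0xee,0x52,0xc8,0xbe,0xed}
#4 dst[0x01+4] := {0x81,0xaa,0xee,0xee}
query mem[0x10]=0xcf, mem[0x03]=0xee, mem[0x11]=0xd3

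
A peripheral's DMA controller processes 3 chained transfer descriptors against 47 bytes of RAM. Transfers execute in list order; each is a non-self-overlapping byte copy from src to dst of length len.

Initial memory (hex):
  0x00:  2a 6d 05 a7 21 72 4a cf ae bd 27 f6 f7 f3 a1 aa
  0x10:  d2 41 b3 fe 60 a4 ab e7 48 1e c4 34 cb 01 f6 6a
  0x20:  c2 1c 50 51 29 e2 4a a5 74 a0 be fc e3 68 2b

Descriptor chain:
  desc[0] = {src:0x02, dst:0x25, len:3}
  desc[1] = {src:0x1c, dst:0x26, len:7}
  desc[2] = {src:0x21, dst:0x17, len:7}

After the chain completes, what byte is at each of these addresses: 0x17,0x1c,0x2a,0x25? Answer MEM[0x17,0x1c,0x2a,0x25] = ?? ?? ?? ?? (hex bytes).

#0 dst[0x25+3] := {0x05,0xa7,0x21}
#1 dst[0x26+7] := {0xcb,0x01,0xf6,0x6a,0xc2,0x1c,0x50}
#2 dst[0x17+7] := {0x1c,0x50,0x51,0x29,0x05,0xcb,0x01}
query mem[0x17]=0x1c, mem[0x1c]=0xcb, mem[0x2a]=0xc2, mem[0x25]=0x05

MEM[0x17,0x1c,0x2a,0x25] = 1c cb c2 05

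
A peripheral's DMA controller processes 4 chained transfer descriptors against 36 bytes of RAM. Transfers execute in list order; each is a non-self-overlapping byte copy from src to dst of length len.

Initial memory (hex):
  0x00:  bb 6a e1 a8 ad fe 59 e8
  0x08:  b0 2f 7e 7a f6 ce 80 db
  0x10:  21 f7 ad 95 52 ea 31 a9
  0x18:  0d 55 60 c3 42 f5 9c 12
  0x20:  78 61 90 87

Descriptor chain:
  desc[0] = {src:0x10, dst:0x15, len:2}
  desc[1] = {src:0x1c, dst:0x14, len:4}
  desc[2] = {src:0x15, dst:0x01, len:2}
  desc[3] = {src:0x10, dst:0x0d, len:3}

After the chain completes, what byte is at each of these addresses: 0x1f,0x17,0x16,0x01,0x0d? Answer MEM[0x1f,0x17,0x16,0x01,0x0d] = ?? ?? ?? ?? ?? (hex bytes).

MEM[0x1f,0x17,0x16,0x01,0x0d] = 12 12 9c f5 21

  after D0: wrote 2B at 0x15 = 21f7
  after D1: wrote 4B at 0x14 = 42f59c12
  after D2: wrote 2B at 0x01 = f59c
  after D3: wrote 3B at 0x0d = 21f7ad
query mem[0x1f]=0x12, mem[0x17]=0x12, mem[0x16]=0x9c, mem[0x01]=0xf5, mem[0x0d]=0x21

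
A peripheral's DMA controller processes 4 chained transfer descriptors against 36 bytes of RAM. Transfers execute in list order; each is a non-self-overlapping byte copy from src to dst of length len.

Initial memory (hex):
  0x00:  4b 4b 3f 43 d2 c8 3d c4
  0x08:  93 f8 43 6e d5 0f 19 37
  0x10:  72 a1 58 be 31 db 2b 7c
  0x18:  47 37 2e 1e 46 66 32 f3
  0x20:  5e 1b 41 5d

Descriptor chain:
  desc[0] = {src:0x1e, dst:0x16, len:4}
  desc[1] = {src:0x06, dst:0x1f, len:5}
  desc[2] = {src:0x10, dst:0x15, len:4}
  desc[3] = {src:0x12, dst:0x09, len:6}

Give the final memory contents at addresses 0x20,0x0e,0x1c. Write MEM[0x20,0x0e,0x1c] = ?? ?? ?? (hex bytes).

MEM[0x20,0x0e,0x1c] = c4 58 46

[0] 0x1e->0x16 len=4 : 32 f3 5e 1b
[1] 0x06->0x1f len=5 : 3d c4 93 f8 43
[2] 0x10->0x15 len=4 : 72 a1 58 be
[3] 0x12->0x09 len=6 : 58 be 31 72 a1 58
query mem[0x20]=0xc4, mem[0x0e]=0x58, mem[0x1c]=0x46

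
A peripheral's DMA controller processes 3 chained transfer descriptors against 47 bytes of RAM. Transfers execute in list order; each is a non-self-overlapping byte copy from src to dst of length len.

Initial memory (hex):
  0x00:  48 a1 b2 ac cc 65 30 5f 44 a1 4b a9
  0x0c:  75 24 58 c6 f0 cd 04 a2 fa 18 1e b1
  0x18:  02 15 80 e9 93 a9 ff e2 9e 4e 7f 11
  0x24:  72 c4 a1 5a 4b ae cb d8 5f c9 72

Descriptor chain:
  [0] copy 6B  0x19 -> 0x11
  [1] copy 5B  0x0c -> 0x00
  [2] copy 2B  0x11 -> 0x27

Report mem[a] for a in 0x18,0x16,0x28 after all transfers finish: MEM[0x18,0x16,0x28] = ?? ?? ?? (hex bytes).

[0] 0x19->0x11 len=6 : 15 80 e9 93 a9 ff
[1] 0x0c->0x00 len=5 : 75 24 58 c6 f0
[2] 0x11->0x27 len=2 : 15 80
query mem[0x18]=0x02, mem[0x16]=0xff, mem[0x28]=0x80

MEM[0x18,0x16,0x28] = 02 ff 80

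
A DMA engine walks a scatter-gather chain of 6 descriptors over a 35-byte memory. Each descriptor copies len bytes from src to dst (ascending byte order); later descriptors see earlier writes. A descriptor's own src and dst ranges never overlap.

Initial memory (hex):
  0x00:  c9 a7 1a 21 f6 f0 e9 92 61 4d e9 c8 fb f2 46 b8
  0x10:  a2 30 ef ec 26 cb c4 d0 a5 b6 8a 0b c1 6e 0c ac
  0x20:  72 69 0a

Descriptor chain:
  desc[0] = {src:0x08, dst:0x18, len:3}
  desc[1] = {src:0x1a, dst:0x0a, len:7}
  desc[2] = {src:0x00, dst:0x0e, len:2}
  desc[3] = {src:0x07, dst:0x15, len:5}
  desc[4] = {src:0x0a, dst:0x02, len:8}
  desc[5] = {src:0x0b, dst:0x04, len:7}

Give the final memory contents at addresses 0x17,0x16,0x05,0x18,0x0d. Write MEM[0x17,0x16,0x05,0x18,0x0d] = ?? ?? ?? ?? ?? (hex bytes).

MEM[0x17,0x16,0x05,0x18,0x0d] = 4d 61 c1 e9 6e

#0 dst[0x18+3] := {0x61,0x4d,0xe9}
#1 dst[0x0a+7] := {0xe9,0x0b,0xc1,0x6e,0x0c,0xac,0x72}
#2 dst[0x0e+2] := {0xc9,0xa7}
#3 dst[0x15+5] := {0x92,0x61,0x4d,0xe9,0x0b}
#4 dst[0x02+8] := {0xe9,0x0b,0xc1,0x6e,0xc9,0xa7,0x72,0x30}
#5 dst[0x04+7] := {0x0b,0xc1,0x6e,0xc9,0xa7,0x72,0x30}
query mem[0x17]=0x4d, mem[0x16]=0x61, mem[0x05]=0xc1, mem[0x18]=0xe9, mem[0x0d]=0x6e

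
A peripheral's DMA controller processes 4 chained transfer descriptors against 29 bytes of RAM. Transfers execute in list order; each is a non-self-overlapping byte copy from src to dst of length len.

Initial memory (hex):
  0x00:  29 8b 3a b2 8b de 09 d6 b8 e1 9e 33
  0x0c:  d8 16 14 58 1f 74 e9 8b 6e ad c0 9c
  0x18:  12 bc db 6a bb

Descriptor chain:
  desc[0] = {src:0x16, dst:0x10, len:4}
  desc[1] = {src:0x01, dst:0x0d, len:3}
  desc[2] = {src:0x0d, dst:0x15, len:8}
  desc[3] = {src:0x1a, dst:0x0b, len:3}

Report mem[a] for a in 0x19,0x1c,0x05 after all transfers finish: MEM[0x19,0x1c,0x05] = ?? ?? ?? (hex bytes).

  after D0: wrote 4B at 0x10 = c09c12bc
  after D1: wrote 3B at 0x0d = 8b3ab2
  after D2: wrote 8B at 0x15 = 8b3ab2c09c12bc6e
  after D3: wrote 3B at 0x0b = 12bc6e
query mem[0x19]=0x9c, mem[0x1c]=0x6e, mem[0x05]=0xde

MEM[0x19,0x1c,0x05] = 9c 6e de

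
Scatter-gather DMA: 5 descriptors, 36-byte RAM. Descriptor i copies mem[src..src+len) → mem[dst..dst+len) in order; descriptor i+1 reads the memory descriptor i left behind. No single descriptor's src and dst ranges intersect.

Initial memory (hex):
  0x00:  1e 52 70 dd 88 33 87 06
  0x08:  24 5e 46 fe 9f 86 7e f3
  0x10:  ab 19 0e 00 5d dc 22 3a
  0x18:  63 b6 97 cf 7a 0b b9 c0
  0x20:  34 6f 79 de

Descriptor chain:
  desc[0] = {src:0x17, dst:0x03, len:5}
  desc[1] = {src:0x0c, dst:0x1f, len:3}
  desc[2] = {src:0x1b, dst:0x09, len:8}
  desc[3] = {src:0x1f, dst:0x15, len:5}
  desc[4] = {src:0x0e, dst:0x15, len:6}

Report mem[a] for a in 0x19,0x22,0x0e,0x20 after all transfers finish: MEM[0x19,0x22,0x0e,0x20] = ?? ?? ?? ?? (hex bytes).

MEM[0x19,0x22,0x0e,0x20] = 0e 79 86 86

  after D0: wrote 5B at 0x03 = 3a63b697cf
  after D1: wrote 3B at 0x1f = 9f867e
  after D2: wrote 8B at 0x09 = cf7a0bb99f867e79
  after D3: wrote 5B at 0x15 = 9f867e79de
  after D4: wrote 6B at 0x15 = 867e79190e00
query mem[0x19]=0x0e, mem[0x22]=0x79, mem[0x0e]=0x86, mem[0x20]=0x86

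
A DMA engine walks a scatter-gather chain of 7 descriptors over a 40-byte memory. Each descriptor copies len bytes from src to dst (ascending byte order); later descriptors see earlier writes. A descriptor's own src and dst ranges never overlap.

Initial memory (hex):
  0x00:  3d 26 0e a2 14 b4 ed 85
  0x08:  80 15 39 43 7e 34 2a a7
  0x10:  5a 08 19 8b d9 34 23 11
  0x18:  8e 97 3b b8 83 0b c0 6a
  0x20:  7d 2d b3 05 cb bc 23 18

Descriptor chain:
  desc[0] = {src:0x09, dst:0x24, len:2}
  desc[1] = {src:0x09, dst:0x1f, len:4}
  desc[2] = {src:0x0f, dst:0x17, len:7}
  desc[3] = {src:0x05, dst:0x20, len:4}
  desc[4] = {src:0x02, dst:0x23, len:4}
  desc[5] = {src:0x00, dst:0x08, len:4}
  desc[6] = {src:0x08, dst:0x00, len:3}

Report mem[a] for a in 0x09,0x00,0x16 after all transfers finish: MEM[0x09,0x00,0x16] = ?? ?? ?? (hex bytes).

D0: mem[0x24..0x25] <- [15 39]
D1: mem[0x1f..0x22] <- [15 39 43 7e]
D2: mem[0x17..0x1d] <- [a7 5a 08 19 8b d9 34]
D3: mem[0x20..0x23] <- [b4 ed 85 80]
D4: mem[0x23..0x26] <- [0e a2 14 b4]
D5: mem[0x08..0x0b] <- [3d 26 0e a2]
D6: mem[0x00..0x02] <- [3d 26 0e]
query mem[0x09]=0x26, mem[0x00]=0x3d, mem[0x16]=0x23

MEM[0x09,0x00,0x16] = 26 3d 23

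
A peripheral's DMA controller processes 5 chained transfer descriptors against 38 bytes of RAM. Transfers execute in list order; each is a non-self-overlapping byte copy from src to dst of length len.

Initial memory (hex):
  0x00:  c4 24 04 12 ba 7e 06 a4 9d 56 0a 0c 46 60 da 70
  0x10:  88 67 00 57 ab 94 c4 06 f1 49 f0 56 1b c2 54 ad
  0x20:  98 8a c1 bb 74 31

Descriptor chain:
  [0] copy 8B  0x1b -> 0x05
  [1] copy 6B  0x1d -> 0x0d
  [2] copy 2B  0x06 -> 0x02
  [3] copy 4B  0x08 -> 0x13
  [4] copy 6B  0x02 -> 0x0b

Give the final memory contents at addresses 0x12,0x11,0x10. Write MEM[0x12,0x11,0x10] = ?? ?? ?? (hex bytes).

[0] 0x1b->0x05 len=8 : 56 1b c2 54 ad 98 8a c1
[1] 0x1d->0x0d len=6 : c2 54 ad 98 8a c1
[2] 0x06->0x02 len=2 : 1b c2
[3] 0x08->0x13 len=4 : 54 ad 98 8a
[4] 0x02->0x0b len=6 : 1b c2 ba 56 1b c2
query mem[0x12]=0xc1, mem[0x11]=0x8a, mem[0x10]=0xc2

MEM[0x12,0x11,0x10] = c1 8a c2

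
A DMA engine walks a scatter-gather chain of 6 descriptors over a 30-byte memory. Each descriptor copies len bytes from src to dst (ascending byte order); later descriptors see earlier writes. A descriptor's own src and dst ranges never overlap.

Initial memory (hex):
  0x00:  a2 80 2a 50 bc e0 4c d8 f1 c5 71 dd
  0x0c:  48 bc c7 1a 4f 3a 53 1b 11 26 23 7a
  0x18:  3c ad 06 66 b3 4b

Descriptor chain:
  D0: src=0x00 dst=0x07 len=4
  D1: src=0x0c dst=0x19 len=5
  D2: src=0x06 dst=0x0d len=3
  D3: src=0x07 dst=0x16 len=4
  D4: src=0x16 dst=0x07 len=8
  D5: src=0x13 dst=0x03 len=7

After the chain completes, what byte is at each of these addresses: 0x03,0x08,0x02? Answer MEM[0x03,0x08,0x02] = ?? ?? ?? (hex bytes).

MEM[0x03,0x08,0x02] = 1b 2a 2a

  after D0: wrote 4B at 0x07 = a2802a50
  after D1: wrote 5B at 0x19 = 48bcc71a4f
  after D2: wrote 3B at 0x0d = 4ca280
  after D3: wrote 4B at 0x16 = a2802a50
  after D4: wrote 8B at 0x07 = a2802a50bcc71a4f
  after D5: wrote 7B at 0x03 = 1b1126a2802a50
query mem[0x03]=0x1b, mem[0x08]=0x2a, mem[0x02]=0x2a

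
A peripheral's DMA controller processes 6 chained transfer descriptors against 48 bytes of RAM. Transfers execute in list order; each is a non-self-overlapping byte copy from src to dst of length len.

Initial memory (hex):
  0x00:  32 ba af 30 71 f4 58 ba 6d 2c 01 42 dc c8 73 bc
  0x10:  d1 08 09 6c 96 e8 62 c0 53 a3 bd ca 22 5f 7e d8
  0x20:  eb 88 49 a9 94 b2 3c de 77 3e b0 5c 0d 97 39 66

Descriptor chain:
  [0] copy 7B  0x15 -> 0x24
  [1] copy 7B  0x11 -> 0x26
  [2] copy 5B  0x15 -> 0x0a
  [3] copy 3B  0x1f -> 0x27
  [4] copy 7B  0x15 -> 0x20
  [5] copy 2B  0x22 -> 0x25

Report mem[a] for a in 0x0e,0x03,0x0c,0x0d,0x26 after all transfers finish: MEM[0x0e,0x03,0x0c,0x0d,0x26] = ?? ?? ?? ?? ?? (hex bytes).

#0 dst[0x24+7] := {0xe8,0x62,0xc0,0x53,0xa3,0xbd,0xca}
#1 dst[0x26+7] := {0x08,0x09,0x6c,0x96,0xe8,0x62,0xc0}
#2 dst[0x0a+5] := {0xe8,0x62,0xc0,0x53,0xa3}
#3 dst[0x27+3] := {0xd8,0xeb,0x88}
#4 dst[0x20+7] := {0xe8,0x62,0xc0,0x53,0xa3,0xbd,0xca}
#5 dst[0x25+2] := {0xc0,0x53}
query mem[0x0e]=0xa3, mem[0x03]=0x30, mem[0x0c]=0xc0, mem[0x0d]=0x53, mem[0x26]=0x53

MEM[0x0e,0x03,0x0c,0x0d,0x26] = a3 30 c0 53 53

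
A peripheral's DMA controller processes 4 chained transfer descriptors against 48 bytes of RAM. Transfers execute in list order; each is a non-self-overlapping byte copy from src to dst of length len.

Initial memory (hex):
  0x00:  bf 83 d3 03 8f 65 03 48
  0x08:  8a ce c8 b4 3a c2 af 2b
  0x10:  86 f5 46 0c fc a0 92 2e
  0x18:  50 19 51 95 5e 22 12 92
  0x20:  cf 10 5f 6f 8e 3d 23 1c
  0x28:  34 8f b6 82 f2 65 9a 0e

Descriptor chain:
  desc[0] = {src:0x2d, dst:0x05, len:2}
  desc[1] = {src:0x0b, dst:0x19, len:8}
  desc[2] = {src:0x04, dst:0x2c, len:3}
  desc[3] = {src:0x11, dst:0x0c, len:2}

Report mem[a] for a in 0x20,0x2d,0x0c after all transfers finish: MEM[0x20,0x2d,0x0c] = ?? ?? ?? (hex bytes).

MEM[0x20,0x2d,0x0c] = 46 65 f5

D0: mem[0x05..0x06] <- [65 9a]
D1: mem[0x19..0x20] <- [b4 3a c2 af 2b 86 f5 46]
D2: mem[0x2c..0x2e] <- [8f 65 9a]
D3: mem[0x0c..0x0d] <- [f5 46]
query mem[0x20]=0x46, mem[0x2d]=0x65, mem[0x0c]=0xf5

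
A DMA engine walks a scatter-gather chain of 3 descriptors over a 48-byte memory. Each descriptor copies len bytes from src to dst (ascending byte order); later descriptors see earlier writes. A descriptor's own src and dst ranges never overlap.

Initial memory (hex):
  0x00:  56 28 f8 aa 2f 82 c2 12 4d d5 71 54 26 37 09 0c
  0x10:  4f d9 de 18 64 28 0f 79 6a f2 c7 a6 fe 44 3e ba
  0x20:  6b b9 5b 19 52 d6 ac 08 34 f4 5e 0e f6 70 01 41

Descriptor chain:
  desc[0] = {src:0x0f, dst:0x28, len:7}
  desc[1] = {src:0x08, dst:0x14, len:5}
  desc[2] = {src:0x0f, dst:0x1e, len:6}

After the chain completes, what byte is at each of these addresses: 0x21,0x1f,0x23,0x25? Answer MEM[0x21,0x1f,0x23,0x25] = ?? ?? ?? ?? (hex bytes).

D0: mem[0x28..0x2e] <- [0c 4f d9 de 18 64 28]
D1: mem[0x14..0x18] <- [4d d5 71 54 26]
D2: mem[0x1e..0x23] <- [0c 4f d9 de 18 4d]
query mem[0x21]=0xde, mem[0x1f]=0x4f, mem[0x23]=0x4d, mem[0x25]=0xd6

MEM[0x21,0x1f,0x23,0x25] = de 4f 4d d6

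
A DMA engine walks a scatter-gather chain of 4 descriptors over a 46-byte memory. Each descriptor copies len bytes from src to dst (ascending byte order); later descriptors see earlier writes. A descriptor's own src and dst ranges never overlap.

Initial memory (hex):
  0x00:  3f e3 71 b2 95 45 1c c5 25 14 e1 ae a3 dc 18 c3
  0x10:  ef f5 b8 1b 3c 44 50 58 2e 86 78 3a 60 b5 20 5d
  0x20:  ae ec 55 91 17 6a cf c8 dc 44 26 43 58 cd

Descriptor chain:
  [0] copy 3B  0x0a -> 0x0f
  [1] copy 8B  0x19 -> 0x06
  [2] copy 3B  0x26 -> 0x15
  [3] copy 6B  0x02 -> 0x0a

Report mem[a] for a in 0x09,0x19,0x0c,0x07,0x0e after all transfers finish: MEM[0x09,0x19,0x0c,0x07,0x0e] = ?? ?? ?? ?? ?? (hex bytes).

[0] 0x0a->0x0f len=3 : e1 ae a3
[1] 0x19->0x06 len=8 : 86 78 3a 60 b5 20 5d ae
[2] 0x26->0x15 len=3 : cf c8 dc
[3] 0x02->0x0a len=6 : 71 b2 95 45 86 78
query mem[0x09]=0x60, mem[0x19]=0x86, mem[0x0c]=0x95, mem[0x07]=0x78, mem[0x0e]=0x86

MEM[0x09,0x19,0x0c,0x07,0x0e] = 60 86 95 78 86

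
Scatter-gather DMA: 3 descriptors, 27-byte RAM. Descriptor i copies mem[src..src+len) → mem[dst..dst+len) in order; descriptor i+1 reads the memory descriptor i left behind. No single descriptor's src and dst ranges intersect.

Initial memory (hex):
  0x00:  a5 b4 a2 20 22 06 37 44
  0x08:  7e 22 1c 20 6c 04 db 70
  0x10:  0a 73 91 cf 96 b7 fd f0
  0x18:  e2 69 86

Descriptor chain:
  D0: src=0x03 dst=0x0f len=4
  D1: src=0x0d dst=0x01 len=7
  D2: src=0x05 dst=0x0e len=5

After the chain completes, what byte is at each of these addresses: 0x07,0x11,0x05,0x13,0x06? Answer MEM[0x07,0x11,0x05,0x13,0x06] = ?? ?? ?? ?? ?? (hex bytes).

[0] 0x03->0x0f len=4 : 20 22 06 37
[1] 0x0d->0x01 len=7 : 04 db 20 22 06 37 cf
[2] 0x05->0x0e len=5 : 06 37 cf 7e 22
query mem[0x07]=0xcf, mem[0x11]=0x7e, mem[0x05]=0x06, mem[0x13]=0xcf, mem[0x06]=0x37

MEM[0x07,0x11,0x05,0x13,0x06] = cf 7e 06 cf 37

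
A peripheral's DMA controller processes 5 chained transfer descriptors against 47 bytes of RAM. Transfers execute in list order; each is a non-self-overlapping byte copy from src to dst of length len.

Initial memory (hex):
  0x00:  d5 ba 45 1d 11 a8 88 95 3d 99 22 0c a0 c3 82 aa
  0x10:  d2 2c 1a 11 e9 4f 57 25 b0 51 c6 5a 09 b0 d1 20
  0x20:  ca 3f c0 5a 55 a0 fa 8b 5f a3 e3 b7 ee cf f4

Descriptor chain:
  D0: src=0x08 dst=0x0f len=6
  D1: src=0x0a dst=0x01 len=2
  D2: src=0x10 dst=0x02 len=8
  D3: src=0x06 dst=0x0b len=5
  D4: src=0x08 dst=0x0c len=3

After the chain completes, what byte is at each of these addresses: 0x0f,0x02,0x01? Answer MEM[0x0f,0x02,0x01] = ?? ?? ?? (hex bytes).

MEM[0x0f,0x02,0x01] = 22 99 22

D0: mem[0x0f..0x14] <- [3d 99 22 0c a0 c3]
D1: mem[0x01..0x02] <- [22 0c]
D2: mem[0x02..0x09] <- [99 22 0c a0 c3 4f 57 25]
D3: mem[0x0b..0x0f] <- [c3 4f 57 25 22]
D4: mem[0x0c..0x0e] <- [57 25 22]
query mem[0x0f]=0x22, mem[0x02]=0x99, mem[0x01]=0x22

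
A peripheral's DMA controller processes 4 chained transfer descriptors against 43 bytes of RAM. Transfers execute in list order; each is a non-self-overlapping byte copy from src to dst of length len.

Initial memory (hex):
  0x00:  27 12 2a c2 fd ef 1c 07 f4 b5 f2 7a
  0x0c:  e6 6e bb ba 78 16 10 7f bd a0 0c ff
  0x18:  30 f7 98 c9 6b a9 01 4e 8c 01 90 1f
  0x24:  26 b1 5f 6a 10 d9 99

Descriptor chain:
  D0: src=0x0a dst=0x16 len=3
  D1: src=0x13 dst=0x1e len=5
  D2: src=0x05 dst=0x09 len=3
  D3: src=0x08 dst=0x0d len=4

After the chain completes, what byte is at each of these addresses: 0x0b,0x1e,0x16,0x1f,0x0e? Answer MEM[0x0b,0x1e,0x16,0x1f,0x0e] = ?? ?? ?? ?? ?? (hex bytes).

D0: mem[0x16..0x18] <- [f2 7a e6]
D1: mem[0x1e..0x22] <- [7f bd a0 f2 7a]
D2: mem[0x09..0x0b] <- [ef 1c 07]
D3: mem[0x0d..0x10] <- [f4 ef 1c 07]
query mem[0x0b]=0x07, mem[0x1e]=0x7f, mem[0x16]=0xf2, mem[0x1f]=0xbd, mem[0x0e]=0xef

MEM[0x0b,0x1e,0x16,0x1f,0x0e] = 07 7f f2 bd ef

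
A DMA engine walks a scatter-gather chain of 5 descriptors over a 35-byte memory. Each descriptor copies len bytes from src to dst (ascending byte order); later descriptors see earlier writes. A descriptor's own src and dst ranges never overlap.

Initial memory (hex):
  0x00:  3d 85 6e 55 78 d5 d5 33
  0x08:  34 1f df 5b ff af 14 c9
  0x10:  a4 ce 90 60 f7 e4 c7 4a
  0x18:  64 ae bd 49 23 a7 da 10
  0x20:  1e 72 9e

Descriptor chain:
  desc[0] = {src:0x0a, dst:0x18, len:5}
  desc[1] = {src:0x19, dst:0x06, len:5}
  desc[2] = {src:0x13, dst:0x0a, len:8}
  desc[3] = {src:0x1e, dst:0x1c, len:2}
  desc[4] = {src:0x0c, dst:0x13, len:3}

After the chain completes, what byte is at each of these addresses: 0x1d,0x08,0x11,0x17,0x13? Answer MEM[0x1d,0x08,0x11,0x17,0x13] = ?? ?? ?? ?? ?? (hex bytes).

#0 dst[0x18+5] := {0xdf,0x5b,0xff,0xaf,0x14}
#1 dst[0x06+5] := {0x5b,0xff,0xaf,0x14,0xa7}
#2 dst[0x0a+8] := {0x60,0xf7,0xe4,0xc7,0x4a,0xdf,0x5b,0xff}
#3 dst[0x1c+2] := {0xda,0x10}
#4 dst[0x13+3] := {0xe4,0xc7,0x4a}
query mem[0x1d]=0x10, mem[0x08]=0xaf, mem[0x11]=0xff, mem[0x17]=0x4a, mem[0x13]=0xe4

MEM[0x1d,0x08,0x11,0x17,0x13] = 10 af ff 4a e4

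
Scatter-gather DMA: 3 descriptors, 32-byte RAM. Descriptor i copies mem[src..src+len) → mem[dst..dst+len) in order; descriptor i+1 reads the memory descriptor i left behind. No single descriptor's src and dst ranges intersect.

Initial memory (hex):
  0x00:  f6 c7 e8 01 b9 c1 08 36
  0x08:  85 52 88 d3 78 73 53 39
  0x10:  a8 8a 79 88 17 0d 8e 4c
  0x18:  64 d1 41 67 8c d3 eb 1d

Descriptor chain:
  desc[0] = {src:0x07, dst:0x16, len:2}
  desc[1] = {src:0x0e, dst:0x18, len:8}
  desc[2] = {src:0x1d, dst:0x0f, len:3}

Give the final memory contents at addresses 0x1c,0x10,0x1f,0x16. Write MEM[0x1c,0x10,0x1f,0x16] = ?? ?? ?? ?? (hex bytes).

MEM[0x1c,0x10,0x1f,0x16] = 79 17 0d 36

  after D0: wrote 2B at 0x16 = 3685
  after D1: wrote 8B at 0x18 = 5339a88a7988170d
  after D2: wrote 3B at 0x0f = 88170d
query mem[0x1c]=0x79, mem[0x10]=0x17, mem[0x1f]=0x0d, mem[0x16]=0x36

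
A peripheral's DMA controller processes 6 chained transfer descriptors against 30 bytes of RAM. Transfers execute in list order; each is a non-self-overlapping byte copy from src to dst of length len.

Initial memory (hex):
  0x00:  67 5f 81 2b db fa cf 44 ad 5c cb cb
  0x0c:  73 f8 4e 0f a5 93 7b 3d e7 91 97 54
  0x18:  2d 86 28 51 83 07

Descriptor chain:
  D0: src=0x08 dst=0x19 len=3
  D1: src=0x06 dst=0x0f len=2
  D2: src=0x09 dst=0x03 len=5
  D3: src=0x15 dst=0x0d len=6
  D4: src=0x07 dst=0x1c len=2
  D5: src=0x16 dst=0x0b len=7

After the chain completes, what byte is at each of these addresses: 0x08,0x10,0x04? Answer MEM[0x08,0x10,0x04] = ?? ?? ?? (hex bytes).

MEM[0x08,0x10,0x04] = ad cb cb

D0: mem[0x19..0x1b] <- [ad 5c cb]
D1: mem[0x0f..0x10] <- [cf 44]
D2: mem[0x03..0x07] <- [5c cb cb 73 f8]
D3: mem[0x0d..0x12] <- [91 97 54 2d ad 5c]
D4: mem[0x1c..0x1d] <- [f8 ad]
D5: mem[0x0b..0x11] <- [97 54 2d ad 5c cb f8]
query mem[0x08]=0xad, mem[0x10]=0xcb, mem[0x04]=0xcb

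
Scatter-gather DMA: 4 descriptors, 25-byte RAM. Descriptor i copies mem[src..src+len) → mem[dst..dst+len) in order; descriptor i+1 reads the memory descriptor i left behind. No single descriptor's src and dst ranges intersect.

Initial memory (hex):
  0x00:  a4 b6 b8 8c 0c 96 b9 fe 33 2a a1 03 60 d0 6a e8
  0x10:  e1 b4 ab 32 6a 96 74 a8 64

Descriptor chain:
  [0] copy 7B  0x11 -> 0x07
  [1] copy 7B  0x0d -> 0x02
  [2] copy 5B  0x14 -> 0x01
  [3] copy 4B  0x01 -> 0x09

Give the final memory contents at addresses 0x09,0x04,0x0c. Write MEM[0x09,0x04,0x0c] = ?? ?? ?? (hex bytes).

MEM[0x09,0x04,0x0c] = 6a a8 a8

D0: mem[0x07..0x0d] <- [b4 ab 32 6a 96 74 a8]
D1: mem[0x02..0x08] <- [a8 6a e8 e1 b4 ab 32]
D2: mem[0x01..0x05] <- [6a 96 74 a8 64]
D3: mem[0x09..0x0c] <- [6a 96 74 a8]
query mem[0x09]=0x6a, mem[0x04]=0xa8, mem[0x0c]=0xa8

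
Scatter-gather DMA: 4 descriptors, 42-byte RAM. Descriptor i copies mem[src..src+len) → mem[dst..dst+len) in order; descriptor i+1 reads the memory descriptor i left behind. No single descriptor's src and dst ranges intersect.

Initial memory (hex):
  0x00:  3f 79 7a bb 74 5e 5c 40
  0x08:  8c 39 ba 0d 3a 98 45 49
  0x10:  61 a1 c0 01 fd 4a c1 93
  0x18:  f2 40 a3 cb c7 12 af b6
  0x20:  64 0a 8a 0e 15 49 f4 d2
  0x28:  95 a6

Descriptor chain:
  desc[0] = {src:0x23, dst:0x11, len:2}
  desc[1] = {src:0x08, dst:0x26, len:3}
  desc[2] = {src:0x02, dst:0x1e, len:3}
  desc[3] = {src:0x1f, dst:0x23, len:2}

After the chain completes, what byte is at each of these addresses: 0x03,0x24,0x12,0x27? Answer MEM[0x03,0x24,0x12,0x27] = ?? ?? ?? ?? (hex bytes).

  after D0: wrote 2B at 0x11 = 0e15
  after D1: wrote 3B at 0x26 = 8c39ba
  after D2: wrote 3B at 0x1e = 7abb74
  after D3: wrote 2B at 0x23 = bb74
query mem[0x03]=0xbb, mem[0x24]=0x74, mem[0x12]=0x15, mem[0x27]=0x39

MEM[0x03,0x24,0x12,0x27] = bb 74 15 39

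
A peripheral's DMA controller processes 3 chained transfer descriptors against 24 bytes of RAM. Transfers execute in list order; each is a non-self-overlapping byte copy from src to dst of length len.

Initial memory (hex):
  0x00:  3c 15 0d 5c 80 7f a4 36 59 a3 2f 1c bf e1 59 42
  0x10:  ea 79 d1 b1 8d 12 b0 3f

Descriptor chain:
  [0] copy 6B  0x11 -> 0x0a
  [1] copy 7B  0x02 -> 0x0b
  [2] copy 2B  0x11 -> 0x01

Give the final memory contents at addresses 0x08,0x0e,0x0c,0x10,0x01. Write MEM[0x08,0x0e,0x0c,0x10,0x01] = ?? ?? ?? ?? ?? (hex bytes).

MEM[0x08,0x0e,0x0c,0x10,0x01] = 59 7f 5c 36 59

[0] 0x11->0x0a len=6 : 79 d1 b1 8d 12 b0
[1] 0x02->0x0b len=7 : 0d 5c 80 7f a4 36 59
[2] 0x11->0x01 len=2 : 59 d1
query mem[0x08]=0x59, mem[0x0e]=0x7f, mem[0x0c]=0x5c, mem[0x10]=0x36, mem[0x01]=0x59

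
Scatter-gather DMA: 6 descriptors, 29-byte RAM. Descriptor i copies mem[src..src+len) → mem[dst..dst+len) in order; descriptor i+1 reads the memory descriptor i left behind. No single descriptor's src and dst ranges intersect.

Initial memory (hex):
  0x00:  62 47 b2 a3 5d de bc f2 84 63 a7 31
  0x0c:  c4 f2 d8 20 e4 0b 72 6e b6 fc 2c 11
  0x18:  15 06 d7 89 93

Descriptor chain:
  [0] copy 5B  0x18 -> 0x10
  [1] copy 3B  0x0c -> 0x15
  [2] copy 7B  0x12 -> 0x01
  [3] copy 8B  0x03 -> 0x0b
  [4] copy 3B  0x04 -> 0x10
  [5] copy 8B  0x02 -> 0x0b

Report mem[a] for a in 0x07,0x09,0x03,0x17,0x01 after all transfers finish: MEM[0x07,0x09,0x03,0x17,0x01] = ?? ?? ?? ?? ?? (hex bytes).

  after D0: wrote 5B at 0x10 = 1506d78993
  after D1: wrote 3B at 0x15 = c4f2d8
  after D2: wrote 7B at 0x01 = d78993c4f2d815
  after D3: wrote 8B at 0x0b = 93c4f2d8158463a7
  after D4: wrote 3B at 0x10 = c4f2d8
  after D5: wrote 8B at 0x0b = 8993c4f2d8158463
query mem[0x07]=0x15, mem[0x09]=0x63, mem[0x03]=0x93, mem[0x17]=0xd8, mem[0x01]=0xd7

MEM[0x07,0x09,0x03,0x17,0x01] = 15 63 93 d8 d7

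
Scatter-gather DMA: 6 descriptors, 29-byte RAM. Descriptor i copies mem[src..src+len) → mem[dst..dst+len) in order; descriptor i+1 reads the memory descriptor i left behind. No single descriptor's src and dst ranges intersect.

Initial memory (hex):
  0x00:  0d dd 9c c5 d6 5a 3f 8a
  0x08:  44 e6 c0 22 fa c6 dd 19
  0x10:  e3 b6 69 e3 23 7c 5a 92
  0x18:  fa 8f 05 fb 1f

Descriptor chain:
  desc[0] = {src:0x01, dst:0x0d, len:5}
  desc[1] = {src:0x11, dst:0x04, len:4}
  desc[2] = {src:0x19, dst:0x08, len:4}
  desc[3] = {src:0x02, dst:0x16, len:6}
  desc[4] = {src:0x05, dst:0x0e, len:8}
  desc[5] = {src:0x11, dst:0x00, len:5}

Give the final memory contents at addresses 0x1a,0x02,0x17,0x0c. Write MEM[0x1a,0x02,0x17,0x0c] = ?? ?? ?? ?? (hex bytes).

[0] 0x01->0x0d len=5 : dd 9c c5 d6 5a
[1] 0x11->0x04 len=4 : 5a 69 e3 23
[2] 0x19->0x08 len=4 : 8f 05 fb 1f
[3] 0x02->0x16 len=6 : 9c c5 5a 69 e3 23
[4] 0x05->0x0e len=8 : 69 e3 23 8f 05 fb 1f fa
[5] 0x11->0x00 len=5 : 8f 05 fb 1f fa
query mem[0x1a]=0xe3, mem[0x02]=0xfb, mem[0x17]=0xc5, mem[0x0c]=0xfa

MEM[0x1a,0x02,0x17,0x0c] = e3 fb c5 fa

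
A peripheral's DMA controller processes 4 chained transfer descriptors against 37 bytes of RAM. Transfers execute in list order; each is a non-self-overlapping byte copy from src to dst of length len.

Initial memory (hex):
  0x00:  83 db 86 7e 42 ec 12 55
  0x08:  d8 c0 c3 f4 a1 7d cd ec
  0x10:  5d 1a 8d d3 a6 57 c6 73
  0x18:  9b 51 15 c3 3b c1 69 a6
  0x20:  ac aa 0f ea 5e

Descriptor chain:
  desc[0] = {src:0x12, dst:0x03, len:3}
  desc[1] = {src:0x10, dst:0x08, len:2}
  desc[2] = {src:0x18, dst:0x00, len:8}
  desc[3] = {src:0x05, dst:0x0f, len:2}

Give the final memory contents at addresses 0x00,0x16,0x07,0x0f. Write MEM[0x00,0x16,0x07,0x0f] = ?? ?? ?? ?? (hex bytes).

D0: mem[0x03..0x05] <- [8d d3 a6]
D1: mem[0x08..0x09] <- [5d 1a]
D2: mem[0x00..0x07] <- [9b 51 15 c3 3b c1 69 a6]
D3: mem[0x0f..0x10] <- [c1 69]
query mem[0x00]=0x9b, mem[0x16]=0xc6, mem[0x07]=0xa6, mem[0x0f]=0xc1

MEM[0x00,0x16,0x07,0x0f] = 9b c6 a6 c1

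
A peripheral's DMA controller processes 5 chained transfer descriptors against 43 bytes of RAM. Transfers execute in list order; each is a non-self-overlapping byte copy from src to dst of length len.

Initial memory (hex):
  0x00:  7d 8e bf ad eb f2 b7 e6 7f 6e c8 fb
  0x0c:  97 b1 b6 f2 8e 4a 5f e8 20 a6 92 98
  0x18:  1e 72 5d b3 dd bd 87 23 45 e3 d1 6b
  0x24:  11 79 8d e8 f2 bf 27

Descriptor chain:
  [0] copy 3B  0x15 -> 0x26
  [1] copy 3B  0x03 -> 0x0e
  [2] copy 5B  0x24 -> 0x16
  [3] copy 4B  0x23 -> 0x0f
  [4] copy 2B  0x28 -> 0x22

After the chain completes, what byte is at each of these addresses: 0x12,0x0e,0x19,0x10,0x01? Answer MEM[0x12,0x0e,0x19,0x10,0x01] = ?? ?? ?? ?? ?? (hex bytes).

#0 dst[0x26+3] := {0xa6,0x92,0x98}
#1 dst[0x0e+3] := {0xad,0xeb,0xf2}
#2 dst[0x16+5] := {0x11,0x79,0xa6,0x92,0x98}
#3 dst[0x0f+4] := {0x6b,0x11,0x79,0xa6}
#4 dst[0x22+2] := {0x98,0xbf}
query mem[0x12]=0xa6, mem[0x0e]=0xad, mem[0x19]=0x92, mem[0x10]=0x11, mem[0x01]=0x8e

MEM[0x12,0x0e,0x19,0x10,0x01] = a6 ad 92 11 8e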